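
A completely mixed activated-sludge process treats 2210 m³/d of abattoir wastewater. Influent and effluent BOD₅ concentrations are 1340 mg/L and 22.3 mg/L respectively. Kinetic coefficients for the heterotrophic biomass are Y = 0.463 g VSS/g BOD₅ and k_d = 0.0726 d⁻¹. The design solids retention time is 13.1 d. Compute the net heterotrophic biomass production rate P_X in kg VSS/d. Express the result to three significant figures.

Observed yield with endogenous decay: Y_obs = Y / (1 + k_d·θ_c) = 0.463 / (1 + 0.0726 × 13.1) = 0.463 / 1.951 = 0.2373 g VSS/g BOD₅.
ΔS = 1340 − 22.3 = 1318 mg/L, so the substrate removal rate is 2210 × 1318/1000 = 2912 kg BOD₅/d.
Biomass produced: P_X = Y_obs·Q·ΔS = 0.2373 × 2912 ≈ 691.1 kg VSS/d.

P_X ≈ 691 kg VSS/d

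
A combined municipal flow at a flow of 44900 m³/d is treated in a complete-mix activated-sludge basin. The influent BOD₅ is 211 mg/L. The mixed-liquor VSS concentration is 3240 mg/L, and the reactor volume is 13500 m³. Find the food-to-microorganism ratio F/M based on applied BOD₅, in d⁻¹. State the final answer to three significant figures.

F/M = applied load / biomass = Q·S₀/(V·X) = 44900 × 211 / (13500 × 3240) = 0.2166 d⁻¹.

F/M ≈ 0.217 d⁻¹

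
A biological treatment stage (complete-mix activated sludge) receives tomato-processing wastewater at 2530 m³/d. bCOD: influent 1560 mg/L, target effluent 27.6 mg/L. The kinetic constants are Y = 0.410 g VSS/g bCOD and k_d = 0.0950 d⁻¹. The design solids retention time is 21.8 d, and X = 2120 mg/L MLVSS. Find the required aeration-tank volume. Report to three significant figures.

From the SRT design equation V = Y Q (S₀−S) θ_c / [X (1 + k_d θ_c)] = 0.410 × 2530 × (1560 − 27.6) × 21.8 / [2120 × (1 + 0.0950 × 21.8)] = 3.47×10^7 / 6511 = 5323 m³.

V ≈ 5320 m³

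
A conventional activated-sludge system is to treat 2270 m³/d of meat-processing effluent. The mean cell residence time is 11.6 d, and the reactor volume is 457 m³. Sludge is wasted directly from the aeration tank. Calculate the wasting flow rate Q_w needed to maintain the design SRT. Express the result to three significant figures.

Wasting from the aeration tank: Q_w = V / θ_c = 457.0 / 11.6 = 39.40 m³/d.

Q_w ≈ 39.4 m³/d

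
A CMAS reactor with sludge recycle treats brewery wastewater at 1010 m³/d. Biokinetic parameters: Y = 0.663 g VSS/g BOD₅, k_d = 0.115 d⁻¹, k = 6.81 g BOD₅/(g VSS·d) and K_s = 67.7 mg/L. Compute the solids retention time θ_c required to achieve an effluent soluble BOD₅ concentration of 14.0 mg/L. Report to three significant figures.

θ_c ≈ 1.52 d

At the target effluent, Y k S/(K_s+S) = 0.663×6.81×14.0/81.70 = 0.7737 d⁻¹.
Then 1/θ_c = μ − k_d = 0.7737 − 0.115 = 0.6587 d⁻¹, giving θ_c = 1.518 d.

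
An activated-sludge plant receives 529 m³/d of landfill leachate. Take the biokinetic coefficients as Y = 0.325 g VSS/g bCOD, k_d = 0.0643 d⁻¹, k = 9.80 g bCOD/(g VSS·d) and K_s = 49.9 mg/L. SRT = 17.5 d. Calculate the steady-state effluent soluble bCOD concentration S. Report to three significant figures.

S ≈ 1.98 mg/L

Effluent substrate depends only on kinetics and SRT: S = K_s(1 + k_d θ_c) / [θ_c(Yk − k_d) − 1] = 49.9 × (1 + 0.0643 × 17.5) / [17.5 × (0.325 × 9.80 − 0.0643) − 1] = 106.0 / 53.61 = 1.978 mg/L.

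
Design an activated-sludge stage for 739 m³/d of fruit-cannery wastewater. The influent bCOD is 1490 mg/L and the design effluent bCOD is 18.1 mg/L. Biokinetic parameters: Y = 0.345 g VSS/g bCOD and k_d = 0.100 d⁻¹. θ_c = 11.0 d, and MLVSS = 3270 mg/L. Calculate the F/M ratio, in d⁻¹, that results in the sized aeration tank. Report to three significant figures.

F/M ≈ 0.560 d⁻¹

From the SRT design equation V = Y Q (S₀−S) θ_c / [X (1 + k_d θ_c)] = 0.345 × 739 × (1490 − 18.1) × 11.0 / [3270 × (1 + 0.100 × 11.0)] = 4.13×10^6 / 6867 = 601.1 m³.
F/M = applied load / biomass = Q·S₀/(V·X) = 739 × 1490 / (601.1 × 3270) = 0.5602 d⁻¹.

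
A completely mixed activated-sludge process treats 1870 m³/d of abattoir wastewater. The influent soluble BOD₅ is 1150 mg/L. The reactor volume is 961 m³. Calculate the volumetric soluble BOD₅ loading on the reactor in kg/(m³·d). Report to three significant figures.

L_v ≈ 2.24 kg soluble BOD₅/(m³·d)

L_v = Q S₀ / V = 1870 × 1150 × 10⁻³ / 961.0 = 2.238 kg/(m³·d).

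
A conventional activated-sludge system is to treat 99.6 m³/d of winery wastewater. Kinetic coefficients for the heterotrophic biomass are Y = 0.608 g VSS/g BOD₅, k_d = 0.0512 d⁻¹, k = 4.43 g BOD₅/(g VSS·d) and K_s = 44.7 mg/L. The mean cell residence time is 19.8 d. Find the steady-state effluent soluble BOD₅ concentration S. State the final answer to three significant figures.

S ≈ 1.75 mg/L

From the Monod/SRT balance for a CMAS, S = K_s·(1+k_d θ_c)/[θ_c·(Y k − k_d) − 1] = 44.7 × (1 + 0.0512 × 19.8) / [19.8 × (0.608 × 4.43 − 0.0512) − 1] = 90.02 / 51.32 = 1.754 mg/L.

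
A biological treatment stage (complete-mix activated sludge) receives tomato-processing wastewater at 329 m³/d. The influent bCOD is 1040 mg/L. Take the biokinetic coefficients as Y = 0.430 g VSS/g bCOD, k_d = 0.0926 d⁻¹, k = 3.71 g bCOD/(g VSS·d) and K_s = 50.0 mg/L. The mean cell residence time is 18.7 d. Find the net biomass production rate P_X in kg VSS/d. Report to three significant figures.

P_X ≈ 53.6 kg VSS/d

For a completely mixed reactor with recycle the Lawrence–McCarty relation gives S = K_s·(1 + k_d·θ_c) / [θ_c·(Y·k − k_d) − 1] = 50.0 × (1 + 0.0926 × 18.7) / [18.7 × (0.430 × 3.71 − 0.0926) − 1] = 136.6 / 27.10 = 5.040 mg/L.
Correct the yield for decay: Y_obs = Y/(1 + k_d θ_c) = 0.430 / (1 + 0.0926 × 18.7) = 0.430 / 2.732 = 0.1574.
Q·(S₀ − S) = 329 × (1040 − 5.04) × 10⁻³ = 340.5 kg/d removed.
So the net sludge growth is P_X = 0.1574 × 340.5 = 53.60 kg VSS/d.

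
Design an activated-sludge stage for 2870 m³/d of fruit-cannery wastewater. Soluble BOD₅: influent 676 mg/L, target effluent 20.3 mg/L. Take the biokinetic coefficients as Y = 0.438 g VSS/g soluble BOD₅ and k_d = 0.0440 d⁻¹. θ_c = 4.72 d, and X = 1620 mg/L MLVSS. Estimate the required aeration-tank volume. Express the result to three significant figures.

V ≈ 1990 m³

Steady-state biomass mass balance: V·X·(1 + k_d·θ_c) = Y·Q·(S₀ − S)·θ_c, so V = 0.438 × 2870 × (676 − 20.3) × 4.72 / [1620 × (1 + 0.0440 × 4.72)] = 3.89×10^6 / 1956 = 1989 m³.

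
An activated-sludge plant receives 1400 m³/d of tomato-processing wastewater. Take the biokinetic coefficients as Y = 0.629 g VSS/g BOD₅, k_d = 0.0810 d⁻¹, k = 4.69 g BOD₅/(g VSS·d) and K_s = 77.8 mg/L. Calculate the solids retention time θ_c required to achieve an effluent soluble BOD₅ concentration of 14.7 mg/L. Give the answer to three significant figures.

θ_c ≈ 2.58 d

From 1/θ_c = Y·k·S/(K_s + S) − k_d: Y·k·S/(K_s+S) = 0.629 × 4.69 × 14.7 / (77.8 + 14.7) = 0.4688 d⁻¹.
θ_c = 1/(μ − k_d) = 1/(0.4688 − 0.0810) = 1/0.3878 = 2.579 d.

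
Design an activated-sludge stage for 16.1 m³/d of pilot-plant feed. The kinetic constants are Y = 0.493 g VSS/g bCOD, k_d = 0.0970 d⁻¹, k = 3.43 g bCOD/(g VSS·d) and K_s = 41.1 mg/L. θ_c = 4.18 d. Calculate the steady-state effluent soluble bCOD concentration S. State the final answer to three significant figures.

S ≈ 10.2 mg/L

Effluent substrate depends only on kinetics and SRT: S = K_s(1 + k_d θ_c) / [θ_c(Yk − k_d) − 1] = 41.1 × (1 + 0.0970 × 4.18) / [4.18 × (0.493 × 3.43 − 0.0970) − 1] = 57.76 / 5.663 = 10.20 mg/L.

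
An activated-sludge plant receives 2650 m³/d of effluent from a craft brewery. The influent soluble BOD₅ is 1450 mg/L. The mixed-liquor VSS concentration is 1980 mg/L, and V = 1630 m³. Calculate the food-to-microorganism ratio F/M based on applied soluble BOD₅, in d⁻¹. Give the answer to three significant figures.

F/M ≈ 1.19 d⁻¹

F/M = Q·S₀ / (V·X) = 2650 × 1450 / (1630 × 1980) = 1.191 g soluble BOD₅·(g VSS·d)⁻¹.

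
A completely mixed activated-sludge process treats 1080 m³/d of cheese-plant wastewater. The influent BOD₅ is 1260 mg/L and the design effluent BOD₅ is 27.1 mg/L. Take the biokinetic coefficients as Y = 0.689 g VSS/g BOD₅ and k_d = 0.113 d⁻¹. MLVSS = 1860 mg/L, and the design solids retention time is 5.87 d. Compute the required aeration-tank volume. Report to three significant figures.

V ≈ 1740 m³

From the SRT design equation V = Y Q (S₀−S) θ_c / [X (1 + k_d θ_c)] = 0.689 × 1080 × (1260 − 27.1) × 5.87 / [1860 × (1 + 0.113 × 5.87)] = 5.39×10^6 / 3094 = 1741 m³.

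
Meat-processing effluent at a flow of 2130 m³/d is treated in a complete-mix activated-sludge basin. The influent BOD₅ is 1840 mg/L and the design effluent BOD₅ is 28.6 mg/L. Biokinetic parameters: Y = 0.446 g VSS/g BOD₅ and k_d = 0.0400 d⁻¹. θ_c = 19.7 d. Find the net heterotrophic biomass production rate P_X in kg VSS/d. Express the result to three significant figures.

P_X ≈ 962 kg VSS/d

Correct the yield for decay: Y_obs = Y/(1 + k_d θ_c) = 0.446 / (1 + 0.0400 × 19.7) = 0.446 / 1.788 = 0.2494.
ΔS = 1840 − 28.6 = 1811 mg/L, so the substrate removal rate is 2130 × 1811/1000 = 3858 kg BOD₅/d.
Biomass produced: P_X = Y_obs·Q·ΔS = 0.2494 × 3858 ≈ 962.4 kg VSS/d.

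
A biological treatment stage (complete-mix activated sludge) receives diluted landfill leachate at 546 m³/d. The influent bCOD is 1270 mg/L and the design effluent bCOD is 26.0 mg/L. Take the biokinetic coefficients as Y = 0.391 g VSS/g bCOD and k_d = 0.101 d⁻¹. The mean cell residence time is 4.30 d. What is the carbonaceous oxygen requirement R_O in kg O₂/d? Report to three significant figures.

R_O ≈ 416 kg O₂/d

Correct the yield for decay: Y_obs = Y/(1 + k_d θ_c) = 0.391 / (1 + 0.101 × 4.30) = 0.391 / 1.434 = 0.2726.
Q·(S₀ − S) = 546 × (1270 − 26.0) × 10⁻³ = 679.2 kg/d removed.
Net sludge production P_X = 0.2726 × 679.2 = 185.2 kg VSS/d.
R_O = Q·ΔS − 1.42 P_X = 679.2 − 262.9 = 416.3 kg O₂/d.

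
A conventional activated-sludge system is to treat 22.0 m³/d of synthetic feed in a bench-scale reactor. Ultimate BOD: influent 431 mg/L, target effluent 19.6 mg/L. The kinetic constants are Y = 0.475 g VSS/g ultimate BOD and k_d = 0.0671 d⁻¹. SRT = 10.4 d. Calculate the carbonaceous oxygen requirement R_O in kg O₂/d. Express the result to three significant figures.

R_O ≈ 5.46 kg O₂/d

The observed yield is Y_obs = Y/(1 + k_d·θ_c) = 0.475 / (1 + 0.0671 × 10.4) = 0.475 / 1.698 = 0.2798 g VSS per g ultimate BOD removed.
Substrate removed = Q·(S₀ − S) = 22.0 m³/d × (431 − 19.6) g/m³ = 9.05×10^3 g/d = 9.051 kg/d.
Net sludge production P_X = 0.2798 × 9.051 = 2.532 kg VSS/d.
R_O = Q·ΔS − 1.42 P_X = 9.051 − 3.596 = 5.455 kg O₂/d.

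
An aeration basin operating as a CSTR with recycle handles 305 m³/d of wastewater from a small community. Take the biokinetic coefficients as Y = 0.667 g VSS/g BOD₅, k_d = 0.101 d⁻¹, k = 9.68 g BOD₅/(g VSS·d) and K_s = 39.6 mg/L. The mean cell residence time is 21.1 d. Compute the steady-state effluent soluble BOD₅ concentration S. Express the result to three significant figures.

S ≈ 0.932 mg/L

Effluent substrate depends only on kinetics and SRT: S = K_s(1 + k_d θ_c) / [θ_c(Yk − k_d) − 1] = 39.6 × (1 + 0.101 × 21.1) / [21.1 × (0.667 × 9.68 − 0.101) − 1] = 124.0 / 133.1 = 0.9316 mg/L.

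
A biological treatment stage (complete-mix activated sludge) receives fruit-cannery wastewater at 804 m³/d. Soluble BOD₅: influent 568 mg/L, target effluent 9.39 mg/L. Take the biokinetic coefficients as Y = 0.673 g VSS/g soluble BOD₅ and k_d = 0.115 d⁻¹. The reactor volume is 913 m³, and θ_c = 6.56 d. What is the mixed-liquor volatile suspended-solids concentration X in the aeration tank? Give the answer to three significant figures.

X ≈ 1240 mg/L

Solving the biomass balance for X: X = Y Q (S₀−S) θ_c / [V (1+k_d θ_c)] = 0.673 × 804 × (568 − 9.39) × 6.56 / [913 × (1 + 0.115 × 6.56)] = 1238 mg/L.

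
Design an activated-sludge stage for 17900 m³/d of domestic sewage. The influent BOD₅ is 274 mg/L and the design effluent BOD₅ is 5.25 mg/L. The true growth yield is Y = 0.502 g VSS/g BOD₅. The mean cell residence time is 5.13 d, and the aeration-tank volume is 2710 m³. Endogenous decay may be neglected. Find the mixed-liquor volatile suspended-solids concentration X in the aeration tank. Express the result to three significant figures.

From V·X = Y·Q·(S₀ − S)·θ_c (decay neglected): X = 0.502 × 17900 × (274 − 5.25) × 5.13 / 2710 = 4571 mg/L.

X ≈ 4570 mg/L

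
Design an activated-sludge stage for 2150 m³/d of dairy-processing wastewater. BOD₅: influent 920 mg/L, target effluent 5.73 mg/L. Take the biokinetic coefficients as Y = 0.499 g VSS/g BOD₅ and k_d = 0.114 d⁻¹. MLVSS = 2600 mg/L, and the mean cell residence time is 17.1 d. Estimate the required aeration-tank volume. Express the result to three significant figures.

V ≈ 2190 m³

Steady-state biomass mass balance: V·X·(1 + k_d·θ_c) = Y·Q·(S₀ − S)·θ_c, so V = 0.499 × 2150 × (920 − 5.73) × 17.1 / [2600 × (1 + 0.114 × 17.1)] = 1.68×10^7 / 7668 = 2187 m³.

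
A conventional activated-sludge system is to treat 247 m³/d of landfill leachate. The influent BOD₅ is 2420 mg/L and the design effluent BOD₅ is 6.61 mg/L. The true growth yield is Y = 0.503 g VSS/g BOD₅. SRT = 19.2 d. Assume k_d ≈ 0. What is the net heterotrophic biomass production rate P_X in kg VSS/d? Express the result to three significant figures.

With endogenous decay neglected, the observed yield equals the true yield: Y_obs = Y = 0.503 g VSS/g BOD₅.
Q·(S₀ − S) = 247 × (2420 − 6.61) × 10⁻³ = 596.1 kg/d removed.
Net biomass production P_X = Y_obs × Q·(S₀ − S) = 0.5030 × 596.1 = 299.8 kg VSS/d.

P_X ≈ 300 kg VSS/d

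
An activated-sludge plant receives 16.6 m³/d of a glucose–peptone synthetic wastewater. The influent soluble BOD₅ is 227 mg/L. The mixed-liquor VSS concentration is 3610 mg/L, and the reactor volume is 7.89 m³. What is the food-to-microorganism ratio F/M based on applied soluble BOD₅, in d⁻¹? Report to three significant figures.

F/M ≈ 0.132 d⁻¹

Food-to-microorganism ratio F/M = Q S₀ / (V X) = 16.6 × 227 / (7.890 × 3610) = 0.1323 d⁻¹.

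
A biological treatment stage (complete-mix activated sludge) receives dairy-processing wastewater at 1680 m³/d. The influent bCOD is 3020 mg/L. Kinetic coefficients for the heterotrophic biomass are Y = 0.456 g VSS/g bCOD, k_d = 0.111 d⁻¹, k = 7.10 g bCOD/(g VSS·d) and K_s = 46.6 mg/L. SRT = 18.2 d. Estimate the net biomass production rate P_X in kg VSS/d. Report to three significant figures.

For a completely mixed reactor with recycle the Lawrence–McCarty relation gives S = K_s·(1 + k_d·θ_c) / [θ_c·(Y·k − k_d) − 1] = 46.6 × (1 + 0.111 × 18.2) / [18.2 × (0.456 × 7.10 − 0.111) − 1] = 140.7 / 55.90 = 2.518 mg/L.
Correct the yield for decay: Y_obs = Y/(1 + k_d θ_c) = 0.456 / (1 + 0.111 × 18.2) = 0.456 / 3.020 = 0.1510.
Q·(S₀ − S) = 1680 × (3020 − 2.52) × 10⁻³ = 5069 kg/d removed.
So the net sludge growth is P_X = 0.1510 × 5069 = 765.4 kg VSS/d.

P_X ≈ 765 kg VSS/d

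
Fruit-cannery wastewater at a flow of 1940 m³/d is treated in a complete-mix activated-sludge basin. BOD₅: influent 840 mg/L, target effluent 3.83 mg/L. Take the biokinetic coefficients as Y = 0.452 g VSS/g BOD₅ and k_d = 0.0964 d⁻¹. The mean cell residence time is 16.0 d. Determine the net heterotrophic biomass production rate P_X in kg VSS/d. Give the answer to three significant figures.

P_X ≈ 288 kg VSS/d

The observed yield is Y_obs = Y/(1 + k_d·θ_c) = 0.452 / (1 + 0.0964 × 16.0) = 0.452 / 2.542 = 0.1778 g VSS per g BOD₅ removed.
Mass of BOD₅ removed per day: Q(S₀ − S) = 1940 × 836.2 g/m³ = 1622 kg/d.
Biomass produced: P_X = Y_obs·Q·ΔS = 0.1778 × 1622 ≈ 288.4 kg VSS/d.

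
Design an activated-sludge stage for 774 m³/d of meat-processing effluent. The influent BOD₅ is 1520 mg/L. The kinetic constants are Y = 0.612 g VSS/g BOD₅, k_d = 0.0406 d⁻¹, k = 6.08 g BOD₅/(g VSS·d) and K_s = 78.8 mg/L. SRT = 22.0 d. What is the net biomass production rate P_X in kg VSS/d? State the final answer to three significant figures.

P_X ≈ 380 kg VSS/d

From the Monod/SRT balance for a CMAS, S = K_s·(1+k_d θ_c)/[θ_c·(Y k − k_d) − 1] = 78.8 × (1 + 0.0406 × 22.0) / [22.0 × (0.612 × 6.08 − 0.0406) − 1] = 149.2 / 79.97 = 1.866 mg/L.
Observed yield with endogenous decay: Y_obs = Y / (1 + k_d·θ_c) = 0.612 / (1 + 0.0406 × 22.0) = 0.612 / 1.893 = 0.3233 g VSS/g BOD₅.
ΔS = 1520 − 1.87 = 1518 mg/L, so the substrate removal rate is 774 × 1518/1000 = 1175 kg BOD₅/d.
Net biomass production P_X = Y_obs × Q·(S₀ − S) = 0.3233 × 1175 = 379.8 kg VSS/d.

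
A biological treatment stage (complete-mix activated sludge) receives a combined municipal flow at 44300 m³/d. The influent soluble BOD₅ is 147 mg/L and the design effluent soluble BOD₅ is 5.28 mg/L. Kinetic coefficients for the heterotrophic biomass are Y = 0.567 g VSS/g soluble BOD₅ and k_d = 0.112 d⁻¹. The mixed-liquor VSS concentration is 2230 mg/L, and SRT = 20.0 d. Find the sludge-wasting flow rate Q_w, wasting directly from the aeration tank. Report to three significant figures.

From the SRT design equation V = Y Q (S₀−S) θ_c / [X (1 + k_d θ_c)] = 0.567 × 44300 × (147 − 5.28) × 20.0 / [2230 × (1 + 0.112 × 20.0)] = 7.12×10^7 / 7225 = 9854 m³.
Wasting from the aeration tank: Q_w = V / θ_c = 9854 / 20.0 = 492.7 m³/d.

Q_w ≈ 493 m³/d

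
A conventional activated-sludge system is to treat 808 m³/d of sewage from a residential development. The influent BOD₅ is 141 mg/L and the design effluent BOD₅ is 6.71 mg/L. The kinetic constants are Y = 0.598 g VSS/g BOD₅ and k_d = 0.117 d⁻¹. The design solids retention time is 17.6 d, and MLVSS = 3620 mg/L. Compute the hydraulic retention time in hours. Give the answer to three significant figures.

Rearranging the biomass balance for a CMAS with decay, V = Y·Q·ΔS·θ_c / [X·(1+k_d θ_c)] = 0.598 × 808 × (141 − 6.71) × 17.6 / [3620 × (1 + 0.117 × 17.6)] = 1.14×10^6 / 11074 = 103.1 m³.
Hydraulic retention time τ = V/Q = 103.1 / 808 = 0.1276 d = 3.063 h.

τ ≈ 3.06 h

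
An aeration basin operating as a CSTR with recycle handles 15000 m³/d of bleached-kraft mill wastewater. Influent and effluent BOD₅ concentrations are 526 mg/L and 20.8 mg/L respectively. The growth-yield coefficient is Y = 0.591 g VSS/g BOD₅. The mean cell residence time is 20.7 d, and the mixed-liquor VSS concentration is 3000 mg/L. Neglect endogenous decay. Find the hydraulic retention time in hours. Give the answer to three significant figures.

V·X = Y·Q·ΔS·θ_c gives V = 0.591 × 15000 × (526 − 20.8) × 20.7 / 3000 = 30902 m³.
Hydraulic retention time τ = V/Q = 30902 / 15000 = 2.060 d = 49.44 h.

τ ≈ 49.4 h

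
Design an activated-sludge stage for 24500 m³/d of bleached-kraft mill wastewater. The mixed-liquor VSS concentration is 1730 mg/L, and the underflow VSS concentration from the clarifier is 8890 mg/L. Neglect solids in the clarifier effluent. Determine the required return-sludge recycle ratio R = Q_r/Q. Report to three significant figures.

Solids balance on the clarifier gives (1+R)X = R·X_r, so R = X/(X_r − X) = 1730 / (8890 − 1730) = 0.2416.

R ≈ 0.242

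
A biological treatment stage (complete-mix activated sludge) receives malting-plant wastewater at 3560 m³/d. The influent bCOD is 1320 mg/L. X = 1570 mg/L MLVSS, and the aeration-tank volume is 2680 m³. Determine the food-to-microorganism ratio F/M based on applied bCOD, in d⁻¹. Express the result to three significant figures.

F/M ≈ 1.12 d⁻¹

F/M = applied load / biomass = Q·S₀/(V·X) = 3560 × 1320 / (2680 × 1570) = 1.117 d⁻¹.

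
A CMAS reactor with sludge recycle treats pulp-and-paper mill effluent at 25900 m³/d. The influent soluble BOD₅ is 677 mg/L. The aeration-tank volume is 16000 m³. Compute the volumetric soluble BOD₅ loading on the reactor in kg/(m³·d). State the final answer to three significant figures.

L_v ≈ 1.10 kg soluble BOD₅/(m³·d)

Applied soluble BOD₅ load per unit volume = Q·S₀/V = (25900 × 677/1000)/16000 = 1.096 kg soluble BOD₅·m⁻³·d⁻¹.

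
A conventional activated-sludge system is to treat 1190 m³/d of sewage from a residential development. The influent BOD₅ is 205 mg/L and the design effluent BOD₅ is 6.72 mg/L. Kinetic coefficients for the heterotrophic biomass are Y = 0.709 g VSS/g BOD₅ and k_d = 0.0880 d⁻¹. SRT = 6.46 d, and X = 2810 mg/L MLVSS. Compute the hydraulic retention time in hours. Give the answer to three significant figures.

τ ≈ 4.95 h

Steady-state biomass mass balance: V·X·(1 + k_d·θ_c) = Y·Q·(S₀ − S)·θ_c, so V = 0.709 × 1190 × (205 − 6.72) × 6.46 / [2810 × (1 + 0.0880 × 6.46)] = 1.08×10^6 / 4407 = 245.2 m³.
τ = V/Q = 245.2/1190 = 0.2060 d, or 4.945 h.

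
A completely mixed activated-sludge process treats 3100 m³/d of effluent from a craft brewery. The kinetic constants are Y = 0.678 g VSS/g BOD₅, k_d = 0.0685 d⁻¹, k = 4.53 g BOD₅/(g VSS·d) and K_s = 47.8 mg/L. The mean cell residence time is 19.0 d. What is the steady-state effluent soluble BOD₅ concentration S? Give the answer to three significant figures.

S ≈ 1.96 mg/L

Effluent substrate depends only on kinetics and SRT: S = K_s(1 + k_d θ_c) / [θ_c(Yk − k_d) − 1] = 47.8 × (1 + 0.0685 × 19.0) / [19.0 × (0.678 × 4.53 − 0.0685) − 1] = 110.0 / 56.05 = 1.963 mg/L.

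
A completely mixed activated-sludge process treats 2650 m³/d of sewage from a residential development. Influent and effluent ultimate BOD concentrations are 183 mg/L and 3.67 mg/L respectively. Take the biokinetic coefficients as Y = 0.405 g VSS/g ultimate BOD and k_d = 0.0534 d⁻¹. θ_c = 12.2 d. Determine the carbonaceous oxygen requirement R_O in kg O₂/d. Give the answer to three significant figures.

R_O ≈ 310 kg O₂/d

Observed yield with endogenous decay: Y_obs = Y / (1 + k_d·θ_c) = 0.405 / (1 + 0.0534 × 12.2) = 0.405 / 1.651 = 0.2452 g VSS/g ultimate BOD.
Substrate removed = Q·(S₀ − S) = 2650 m³/d × (183 − 3.67) g/m³ = 4.75×10^5 g/d = 475.2 kg/d.
Net sludge production P_X = 0.2452 × 475.2 = 116.5 kg VSS/d.
Carbonaceous O₂ demand = substrate oxidised − cell-mass equivalent = 475.2 − 1.42 × 116.5 = 309.7 kg O₂/d.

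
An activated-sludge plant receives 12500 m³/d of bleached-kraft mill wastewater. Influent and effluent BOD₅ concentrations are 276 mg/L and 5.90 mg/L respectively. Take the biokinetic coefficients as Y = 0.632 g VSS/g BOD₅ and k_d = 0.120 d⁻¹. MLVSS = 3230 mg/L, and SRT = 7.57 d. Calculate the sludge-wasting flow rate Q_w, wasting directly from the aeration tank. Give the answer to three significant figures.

Q_w ≈ 346 m³/d

From the SRT design equation V = Y Q (S₀−S) θ_c / [X (1 + k_d θ_c)] = 0.632 × 12500 × (276 − 5.90) × 7.57 / [3230 × (1 + 0.120 × 7.57)] = 1.62×10^7 / 6164 = 2620 m³.
With mixed-liquor wasting, θ_c = V/Q_w, so Q_w = V/θ_c = 2620/7.57 = 346.2 m³/d.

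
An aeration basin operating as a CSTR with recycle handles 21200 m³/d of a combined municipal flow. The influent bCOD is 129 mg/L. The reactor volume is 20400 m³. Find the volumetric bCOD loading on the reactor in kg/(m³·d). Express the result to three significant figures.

Volumetric loading L_v = Q·S₀ / V = 21200 × 129 g/m³ / 20400 m³ = 134.1 g/(m³·d) = 0.1341 kg bCOD/(m³·d).

L_v ≈ 0.134 kg bCOD/(m³·d)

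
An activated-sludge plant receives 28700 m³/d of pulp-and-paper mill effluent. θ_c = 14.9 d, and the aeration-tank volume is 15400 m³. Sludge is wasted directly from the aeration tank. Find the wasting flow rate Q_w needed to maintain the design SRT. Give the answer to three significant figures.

Q_w ≈ 1030 m³/d

Wasting from the aeration tank: Q_w = V / θ_c = 15400 / 14.9 = 1034 m³/d.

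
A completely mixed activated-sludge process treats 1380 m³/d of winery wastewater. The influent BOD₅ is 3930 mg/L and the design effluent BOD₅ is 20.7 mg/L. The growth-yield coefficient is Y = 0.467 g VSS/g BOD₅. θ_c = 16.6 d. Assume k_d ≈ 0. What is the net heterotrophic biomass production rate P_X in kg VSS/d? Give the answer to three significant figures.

P_X ≈ 2520 kg VSS/d

No decay correction is needed, so Y_obs = Y = 0.467.
ΔS = 3930 − 20.7 = 3909 mg/L, so the substrate removal rate is 1380 × 3909/1000 = 5395 kg BOD₅/d.
P_X = Y_obs · Q(S₀ − S) = 0.4670 × 5395 = 2519 kg VSS/d.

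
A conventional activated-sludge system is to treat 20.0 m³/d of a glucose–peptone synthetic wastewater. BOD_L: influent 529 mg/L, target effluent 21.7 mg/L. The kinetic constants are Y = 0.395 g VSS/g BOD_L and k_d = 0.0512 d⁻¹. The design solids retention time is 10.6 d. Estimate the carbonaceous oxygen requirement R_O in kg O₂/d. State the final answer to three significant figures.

Observed yield with endogenous decay: Y_obs = Y / (1 + k_d·θ_c) = 0.395 / (1 + 0.0512 × 10.6) = 0.395 / 1.543 = 0.2560 g VSS/g BOD_L.
Q·(S₀ − S) = 20.0 × (529 − 21.7) × 10⁻³ = 10.15 kg/d removed.
Net sludge production P_X = 0.2560 × 10.15 = 2.598 kg VSS/d.
R_O = Q·(S₀ − S) − 1.42·P_X = 10.15 − 1.42 × 2.598 = 6.457 kg O₂/d.

R_O ≈ 6.46 kg O₂/d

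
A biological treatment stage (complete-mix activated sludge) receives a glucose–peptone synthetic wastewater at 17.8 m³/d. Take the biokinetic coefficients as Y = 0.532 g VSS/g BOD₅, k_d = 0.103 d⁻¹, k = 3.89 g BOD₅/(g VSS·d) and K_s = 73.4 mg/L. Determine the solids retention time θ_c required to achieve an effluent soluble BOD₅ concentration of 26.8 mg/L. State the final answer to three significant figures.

Specific growth rate at S = 26.8 mg/L: μ = YkS/(K_s+S) = 0.532·3.89·26.8/(73.4+26.8) = 0.5535 d⁻¹.
1/θ_c = 0.5535 − 0.103 = 0.4505 d⁻¹, so θ_c = 2.220 d.

θ_c ≈ 2.22 d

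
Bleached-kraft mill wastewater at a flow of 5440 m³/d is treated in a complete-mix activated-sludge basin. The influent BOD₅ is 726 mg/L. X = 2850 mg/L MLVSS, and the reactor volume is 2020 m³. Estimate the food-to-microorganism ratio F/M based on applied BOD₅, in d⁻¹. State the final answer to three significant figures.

Food-to-microorganism ratio F/M = Q S₀ / (V X) = 5440 × 726 / (2020 × 2850) = 0.6860 d⁻¹.

F/M ≈ 0.686 d⁻¹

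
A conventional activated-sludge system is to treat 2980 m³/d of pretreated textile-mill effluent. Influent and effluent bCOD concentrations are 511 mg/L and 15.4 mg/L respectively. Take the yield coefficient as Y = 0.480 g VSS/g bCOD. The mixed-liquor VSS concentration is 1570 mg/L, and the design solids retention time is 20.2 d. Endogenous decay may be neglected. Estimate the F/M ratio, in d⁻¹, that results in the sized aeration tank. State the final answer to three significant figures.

With k_d = 0 the design equation reduces to V = Y Q (S₀−S) θ_c / X = 0.480 × 2980 × (511 − 15.4) × 20.2 / 1570 = 9121 m³.
Food-to-microorganism ratio F/M = Q S₀ / (V X) = 2980 × 511 / (9121 × 1570) = 0.1063 d⁻¹.

F/M ≈ 0.106 d⁻¹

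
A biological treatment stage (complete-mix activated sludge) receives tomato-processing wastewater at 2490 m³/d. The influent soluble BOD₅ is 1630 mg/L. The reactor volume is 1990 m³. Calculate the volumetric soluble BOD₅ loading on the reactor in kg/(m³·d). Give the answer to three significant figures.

Volumetric loading L_v = Q·S₀ / V = 2490 × 1630 g/m³ / 1990 m³ = 2040 g/(m³·d) = 2.040 kg soluble BOD₅/(m³·d).

L_v ≈ 2.04 kg soluble BOD₅/(m³·d)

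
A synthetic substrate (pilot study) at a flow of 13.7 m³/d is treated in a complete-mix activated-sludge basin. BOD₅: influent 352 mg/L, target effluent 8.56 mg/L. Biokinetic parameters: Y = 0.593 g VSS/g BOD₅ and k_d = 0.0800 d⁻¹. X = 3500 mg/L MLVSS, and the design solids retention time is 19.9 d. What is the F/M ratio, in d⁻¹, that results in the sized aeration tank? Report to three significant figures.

F/M ≈ 0.225 d⁻¹

From the SRT design equation V = Y Q (S₀−S) θ_c / [X (1 + k_d θ_c)] = 0.593 × 13.7 × (352 − 8.56) × 19.9 / [3500 × (1 + 0.0800 × 19.9)] = 5.55×10^4 / 9072 = 6.120 m³.
Food-to-microorganism ratio F/M = Q S₀ / (V X) = 13.7 × 352 / (6.120 × 3500) = 0.2251 d⁻¹.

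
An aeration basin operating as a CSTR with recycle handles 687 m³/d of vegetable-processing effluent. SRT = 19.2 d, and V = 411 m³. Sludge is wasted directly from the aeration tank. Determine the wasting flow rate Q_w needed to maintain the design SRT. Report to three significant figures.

Q_w ≈ 21.4 m³/d

For wasting at MLVSS concentration, Q_w = V/θ_c = 411.0/19.2 = 21.41 m³/d.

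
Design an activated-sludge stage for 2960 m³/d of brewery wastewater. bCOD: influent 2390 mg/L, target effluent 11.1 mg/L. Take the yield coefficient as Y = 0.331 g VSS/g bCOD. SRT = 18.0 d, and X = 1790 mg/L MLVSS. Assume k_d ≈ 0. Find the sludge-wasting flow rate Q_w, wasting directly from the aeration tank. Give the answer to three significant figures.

Q_w ≈ 1300 m³/d

Biomass mass balance (decay neglected): V·X = Y·Q·(S₀ − S)·θ_c, so V = 0.331 × 2960 × (2390 − 11.1) × 18.0 / 1790 = 23438 m³.
With mixed-liquor wasting, θ_c = V/Q_w, so Q_w = V/θ_c = 23438/18.0 = 1302 m³/d.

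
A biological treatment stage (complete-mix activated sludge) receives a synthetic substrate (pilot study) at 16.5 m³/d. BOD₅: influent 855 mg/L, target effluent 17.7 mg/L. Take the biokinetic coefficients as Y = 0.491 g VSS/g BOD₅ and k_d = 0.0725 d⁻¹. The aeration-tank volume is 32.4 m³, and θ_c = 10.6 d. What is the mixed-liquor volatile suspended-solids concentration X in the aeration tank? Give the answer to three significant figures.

X = Y·Q·ΔS·θ_c / [V·(1 + k_d θ_c)] = 0.491 × 16.5 × (855 − 17.7) × 10.6 / [32.4 × (1 + 0.0725 × 10.6)] = 1255 mg/L.

X ≈ 1250 mg/L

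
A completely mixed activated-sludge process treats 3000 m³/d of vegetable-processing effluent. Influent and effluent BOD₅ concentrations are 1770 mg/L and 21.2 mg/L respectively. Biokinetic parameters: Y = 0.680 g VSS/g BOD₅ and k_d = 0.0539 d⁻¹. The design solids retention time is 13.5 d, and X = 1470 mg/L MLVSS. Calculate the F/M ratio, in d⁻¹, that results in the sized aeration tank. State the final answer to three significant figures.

F/M ≈ 0.190 d⁻¹

Steady-state biomass mass balance: V·X·(1 + k_d·θ_c) = Y·Q·(S₀ − S)·θ_c, so V = 0.680 × 3000 × (1770 − 21.2) × 13.5 / [1470 × (1 + 0.0539 × 13.5)] = 4.82×10^7 / 2540 = 18964 m³.
F/M = Q·S₀ / (V·X) = 3000 × 1770 / (18964 × 1470) = 0.1905 g BOD₅·(g VSS·d)⁻¹.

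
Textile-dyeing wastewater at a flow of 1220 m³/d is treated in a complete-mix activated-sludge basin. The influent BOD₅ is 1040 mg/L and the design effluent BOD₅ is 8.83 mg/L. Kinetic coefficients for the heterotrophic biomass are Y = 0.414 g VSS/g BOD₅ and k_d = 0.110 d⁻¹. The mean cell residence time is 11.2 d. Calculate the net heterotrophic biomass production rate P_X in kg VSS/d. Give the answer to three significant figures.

Y_obs = Y / (1 + k_d θ_c) = 0.414 / (1 + 0.110 × 11.2) = 0.414 / 2.232 = 0.1855.
Mass of BOD₅ removed per day: Q(S₀ − S) = 1220 × 1031 g/m³ = 1258 kg/d.
P_X = Y_obs · Q(S₀ − S) = 0.1855 × 1258 = 233.3 kg VSS/d.

P_X ≈ 233 kg VSS/d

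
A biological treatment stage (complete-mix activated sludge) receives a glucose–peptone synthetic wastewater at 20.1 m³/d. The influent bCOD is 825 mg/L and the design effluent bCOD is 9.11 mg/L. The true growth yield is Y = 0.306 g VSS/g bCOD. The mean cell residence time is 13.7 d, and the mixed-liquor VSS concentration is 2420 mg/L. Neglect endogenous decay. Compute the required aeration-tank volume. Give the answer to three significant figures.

V ≈ 28.4 m³

With k_d = 0 the design equation reduces to V = Y Q (S₀−S) θ_c / X = 0.306 × 20.1 × (825 − 9.11) × 13.7 / 2420 = 28.41 m³.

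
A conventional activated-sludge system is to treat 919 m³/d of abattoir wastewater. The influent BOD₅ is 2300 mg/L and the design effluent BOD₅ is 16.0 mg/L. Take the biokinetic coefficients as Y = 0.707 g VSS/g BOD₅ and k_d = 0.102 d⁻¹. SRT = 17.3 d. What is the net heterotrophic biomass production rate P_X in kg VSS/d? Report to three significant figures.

P_X ≈ 537 kg VSS/d

Observed yield with endogenous decay: Y_obs = Y / (1 + k_d·θ_c) = 0.707 / (1 + 0.102 × 17.3) = 0.707 / 2.765 = 0.2557 g VSS/g BOD₅.
Q·(S₀ − S) = 919 × (2300 − 16.0) × 10⁻³ = 2099 kg/d removed.
P_X = Y_obs · Q(S₀ − S) = 0.2557 × 2099 = 536.8 kg VSS/d.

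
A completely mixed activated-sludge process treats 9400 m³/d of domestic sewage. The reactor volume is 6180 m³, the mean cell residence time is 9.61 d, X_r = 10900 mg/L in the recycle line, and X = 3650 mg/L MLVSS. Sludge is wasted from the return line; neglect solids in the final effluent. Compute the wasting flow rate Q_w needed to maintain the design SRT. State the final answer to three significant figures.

Q_w ≈ 215 m³/d

Q_w = (V·X)/(θ_c X_r) = 6180 × 3650 / (9.61 × 10900) = 215.3 m³/d.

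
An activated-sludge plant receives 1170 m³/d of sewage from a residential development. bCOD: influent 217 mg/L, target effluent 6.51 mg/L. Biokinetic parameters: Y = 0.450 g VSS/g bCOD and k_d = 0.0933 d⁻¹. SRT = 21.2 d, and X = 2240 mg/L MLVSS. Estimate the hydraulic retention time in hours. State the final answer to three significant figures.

Steady-state biomass mass balance: V·X·(1 + k_d·θ_c) = Y·Q·(S₀ − S)·θ_c, so V = 0.450 × 1170 × (217 − 6.51) × 21.2 / [2240 × (1 + 0.0933 × 21.2)] = 2.35×10^6 / 6671 = 352.2 m³.
Hydraulic retention time τ = V/Q = 352.2 / 1170 = 0.3010 d = 7.225 h.

τ ≈ 7.22 h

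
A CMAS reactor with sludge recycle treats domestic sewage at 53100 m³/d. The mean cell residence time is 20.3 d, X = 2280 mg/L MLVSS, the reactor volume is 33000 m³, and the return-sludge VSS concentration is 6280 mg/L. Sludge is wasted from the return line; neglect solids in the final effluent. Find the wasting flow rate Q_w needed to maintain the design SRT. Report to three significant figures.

θ_c = V·X/(Q_w·X_r) when wasting from the recycle, so Q_w = V·X/(θ_c·X_r) = 33000 × 2280 / (20.3 × 6280) = 590.2 m³/d.

Q_w ≈ 590 m³/d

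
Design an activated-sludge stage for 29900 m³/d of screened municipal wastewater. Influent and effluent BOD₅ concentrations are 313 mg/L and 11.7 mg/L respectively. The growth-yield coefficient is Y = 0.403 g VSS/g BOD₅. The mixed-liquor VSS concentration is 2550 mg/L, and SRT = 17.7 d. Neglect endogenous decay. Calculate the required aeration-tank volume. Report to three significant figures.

Biomass mass balance (decay neglected): V·X = Y·Q·(S₀ − S)·θ_c, so V = 0.403 × 29900 × (313 − 11.7) × 17.7 / 2550 = 25200 m³.

V ≈ 25200 m³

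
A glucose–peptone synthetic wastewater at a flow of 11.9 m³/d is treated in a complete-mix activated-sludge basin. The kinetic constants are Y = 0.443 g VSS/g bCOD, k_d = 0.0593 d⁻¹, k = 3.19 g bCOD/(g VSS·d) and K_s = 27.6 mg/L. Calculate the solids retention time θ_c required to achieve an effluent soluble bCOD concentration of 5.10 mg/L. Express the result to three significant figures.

θ_c ≈ 6.21 d

At the target effluent, Y k S/(K_s+S) = 0.443×3.19×5.10/32.70 = 0.2204 d⁻¹.
1/θ_c = 0.2204 − 0.0593 = 0.1611 d⁻¹, so θ_c = 6.207 d.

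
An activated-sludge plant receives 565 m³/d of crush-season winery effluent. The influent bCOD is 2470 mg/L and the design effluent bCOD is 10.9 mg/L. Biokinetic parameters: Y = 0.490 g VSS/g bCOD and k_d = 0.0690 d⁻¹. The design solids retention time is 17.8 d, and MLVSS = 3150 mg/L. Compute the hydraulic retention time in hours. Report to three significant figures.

τ ≈ 73.3 h

Steady-state biomass mass balance: V·X·(1 + k_d·θ_c) = Y·Q·(S₀ − S)·θ_c, so V = 0.490 × 565 × (2470 − 10.9) × 17.8 / [3150 × (1 + 0.0690 × 17.8)] = 1.21×10^7 / 7019 = 1727 m³.
Hydraulic retention time τ = V/Q = 1727 / 565 = 3.056 d = 73.34 h.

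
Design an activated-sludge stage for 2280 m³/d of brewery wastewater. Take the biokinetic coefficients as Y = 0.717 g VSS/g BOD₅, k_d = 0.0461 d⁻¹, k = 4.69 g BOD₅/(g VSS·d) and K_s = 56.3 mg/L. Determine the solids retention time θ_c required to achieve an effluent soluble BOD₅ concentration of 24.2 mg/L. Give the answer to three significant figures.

Specific growth rate at S = 24.2 mg/L: μ = YkS/(K_s+S) = 0.717·4.69·24.2/(56.3+24.2) = 1.011 d⁻¹.
Then 1/θ_c = μ − k_d = 1.011 − 0.0461 = 0.9648 d⁻¹, giving θ_c = 1.036 d.

θ_c ≈ 1.04 d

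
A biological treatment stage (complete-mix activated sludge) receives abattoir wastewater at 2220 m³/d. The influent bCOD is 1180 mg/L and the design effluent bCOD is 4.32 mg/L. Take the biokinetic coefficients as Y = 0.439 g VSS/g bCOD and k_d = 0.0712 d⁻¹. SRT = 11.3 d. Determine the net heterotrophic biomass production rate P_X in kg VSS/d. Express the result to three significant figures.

Correct the yield for decay: Y_obs = Y/(1 + k_d θ_c) = 0.439 / (1 + 0.0712 × 11.3) = 0.439 / 1.805 = 0.2433.
ΔS = 1180 − 4.32 = 1176 mg/L, so the substrate removal rate is 2220 × 1176/1000 = 2610 kg bCOD/d.
So the net sludge growth is P_X = 0.2433 × 2610 = 634.9 kg VSS/d.

P_X ≈ 635 kg VSS/d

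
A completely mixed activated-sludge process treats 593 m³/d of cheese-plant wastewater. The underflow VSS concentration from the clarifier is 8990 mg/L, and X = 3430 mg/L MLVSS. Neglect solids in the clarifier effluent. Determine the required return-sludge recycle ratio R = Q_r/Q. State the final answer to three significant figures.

R = Q_r/Q = X/(X_r − X) = 3430 / (8990 − 3430) = 0.6169.

R ≈ 0.617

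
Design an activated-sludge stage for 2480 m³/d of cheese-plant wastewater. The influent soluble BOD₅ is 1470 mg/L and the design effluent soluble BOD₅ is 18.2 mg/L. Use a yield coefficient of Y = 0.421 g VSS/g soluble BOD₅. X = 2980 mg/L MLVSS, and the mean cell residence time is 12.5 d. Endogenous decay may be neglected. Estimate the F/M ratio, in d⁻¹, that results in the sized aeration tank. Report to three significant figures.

F/M ≈ 0.192 d⁻¹

V·X = Y·Q·ΔS·θ_c gives V = 0.421 × 2480 × (1470 − 18.2) × 12.5 / 2980 = 6358 m³.
F/M = applied load / biomass = Q·S₀/(V·X) = 2480 × 1470 / (6358 × 2980) = 0.1924 d⁻¹.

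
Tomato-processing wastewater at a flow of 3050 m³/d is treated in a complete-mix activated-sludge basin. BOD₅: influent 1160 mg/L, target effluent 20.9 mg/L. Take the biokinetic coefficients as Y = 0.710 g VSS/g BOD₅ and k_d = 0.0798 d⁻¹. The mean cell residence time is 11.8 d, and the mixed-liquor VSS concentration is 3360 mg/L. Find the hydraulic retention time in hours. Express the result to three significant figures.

Rearranging the biomass balance for a CMAS with decay, V = Y·Q·ΔS·θ_c / [X·(1+k_d θ_c)] = 0.710 × 3050 × (1160 − 20.9) × 11.8 / [3360 × (1 + 0.0798 × 11.8)] = 2.91×10^7 / 6524 = 4462 m³.
HRT = V/Q = 4462 m³ / 3050 m³·d⁻¹ = 1.463 d × 24 = 35.11 h.

τ ≈ 35.1 h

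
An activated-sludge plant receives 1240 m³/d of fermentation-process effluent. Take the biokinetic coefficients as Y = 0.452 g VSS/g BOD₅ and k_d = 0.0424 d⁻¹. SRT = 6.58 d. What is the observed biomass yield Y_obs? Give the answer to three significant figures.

Y_obs = Y / (1 + k_d θ_c) = 0.452 / (1 + 0.0424 × 6.58) = 0.452 / 1.279 = 0.3534.

Y_obs ≈ 0.353 g VSS/g BOD₅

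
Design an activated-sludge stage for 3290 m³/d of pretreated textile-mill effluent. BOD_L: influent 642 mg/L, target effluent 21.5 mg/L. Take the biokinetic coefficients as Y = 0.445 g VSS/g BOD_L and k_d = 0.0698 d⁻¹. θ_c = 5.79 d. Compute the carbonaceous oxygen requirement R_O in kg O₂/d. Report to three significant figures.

R_O ≈ 1120 kg O₂/d

Correct the yield for decay: Y_obs = Y/(1 + k_d θ_c) = 0.445 / (1 + 0.0698 × 5.79) = 0.445 / 1.404 = 0.3169.
Mass of BOD_L removed per day: Q(S₀ − S) = 3290 × 620.5 g/m³ = 2041 kg/d.
Net sludge production P_X = 0.3169 × 2041 = 647.0 kg VSS/d.
R_O = Q·(S₀ − S) − 1.42·P_X = 2041 − 1.42 × 647.0 = 1123 kg O₂/d.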